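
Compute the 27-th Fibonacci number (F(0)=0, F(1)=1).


F(n)=F(n-1)+F(n-2)
...F(25)=75025, F(26)=121393, F(27)=196418


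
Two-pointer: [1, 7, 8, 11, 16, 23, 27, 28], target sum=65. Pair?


Two pointers: lo=0, hi=7
No pair sums to 65


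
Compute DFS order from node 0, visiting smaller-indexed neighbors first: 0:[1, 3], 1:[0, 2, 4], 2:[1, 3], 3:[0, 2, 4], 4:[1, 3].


DFS stack-based: start with [0]
Visit order: [0, 1, 2, 3, 4]


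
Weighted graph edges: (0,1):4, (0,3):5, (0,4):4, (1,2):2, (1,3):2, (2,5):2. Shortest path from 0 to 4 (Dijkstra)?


Dijkstra from 0:
Distances: {0: 0, 1: 4, 2: 6, 3: 5, 4: 4, 5: 8}
Shortest distance to 4 = 4, path = [0, 4]


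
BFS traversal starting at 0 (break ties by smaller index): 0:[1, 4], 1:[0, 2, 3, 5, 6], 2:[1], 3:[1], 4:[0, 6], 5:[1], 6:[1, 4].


BFS queue: start with [0]
Visit order: [0, 1, 4, 2, 3, 5, 6]


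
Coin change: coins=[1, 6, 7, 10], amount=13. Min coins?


dp[0]=0; dp[i]=1+min(dp[i-c] for c in coins)
...dp[8]=2, dp[9]=3, dp[10]=1, dp[11]=2, dp[12]=2, dp[13]=2
Minimum coins for 13 = 2


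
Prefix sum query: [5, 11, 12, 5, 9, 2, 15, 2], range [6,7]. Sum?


Prefix sums: [0, 5, 16, 28, 33, 42, 44, 59, 61]
Sum[6..7] = prefix[8] - prefix[6] = 61 - 44 = 17


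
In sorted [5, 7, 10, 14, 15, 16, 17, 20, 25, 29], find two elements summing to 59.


Two pointers: lo=0, hi=9
No pair sums to 59


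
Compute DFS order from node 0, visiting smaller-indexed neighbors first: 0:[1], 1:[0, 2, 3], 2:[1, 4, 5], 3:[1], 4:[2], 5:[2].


DFS stack-based: start with [0]
Visit order: [0, 1, 2, 4, 5, 3]


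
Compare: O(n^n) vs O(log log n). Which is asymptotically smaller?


double-logarithmic grows slower than n^n
O(log log n) is asymptotically smaller; O(n^n) grows faster


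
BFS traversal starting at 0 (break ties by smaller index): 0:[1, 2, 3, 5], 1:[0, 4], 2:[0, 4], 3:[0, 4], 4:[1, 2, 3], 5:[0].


BFS queue: start with [0]
Visit order: [0, 1, 2, 3, 5, 4]


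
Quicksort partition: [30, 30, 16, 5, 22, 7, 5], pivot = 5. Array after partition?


Elements <= 5 go left of pivot.
Result: [5, 5, 16, 30, 22, 7, 30], pivot at index 1


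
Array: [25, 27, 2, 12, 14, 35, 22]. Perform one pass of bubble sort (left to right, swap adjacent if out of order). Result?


After one pass: [25, 2, 12, 14, 27, 22, 35]


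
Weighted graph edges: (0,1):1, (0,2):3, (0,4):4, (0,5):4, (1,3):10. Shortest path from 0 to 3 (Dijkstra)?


Dijkstra from 0:
Distances: {0: 0, 1: 1, 2: 3, 3: 11, 4: 4, 5: 4}
Shortest distance to 3 = 11, path = [0, 1, 3]


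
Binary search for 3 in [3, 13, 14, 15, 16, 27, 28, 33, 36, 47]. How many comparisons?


Search for 3:
[0,9] mid=4 arr[4]=16
[0,3] mid=1 arr[1]=13
[0,0] mid=0 arr[0]=3
Total: 3 comparisons


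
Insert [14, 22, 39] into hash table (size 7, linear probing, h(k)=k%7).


Insertions: 14->slot 0; 22->slot 1; 39->slot 4
Table: [14, 22, None, None, 39, None, None]


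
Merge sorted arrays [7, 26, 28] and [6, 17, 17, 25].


Compare heads, take smaller each step.
Merged: [6, 7, 17, 17, 25, 26, 28]


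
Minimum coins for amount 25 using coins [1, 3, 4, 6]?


dp[0]=0; dp[i]=1+min(dp[i-c] for c in coins)
...dp[20]=4, dp[21]=4, dp[22]=4, dp[23]=5, dp[24]=4, dp[25]=5
Minimum coins for 25 = 5


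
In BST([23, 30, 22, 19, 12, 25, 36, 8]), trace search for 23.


BST root = 23
Search for 23: compare at each node
Path: [23]


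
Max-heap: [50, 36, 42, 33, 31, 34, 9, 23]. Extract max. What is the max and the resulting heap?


Max = 50
Replace root with last, heapify down
Resulting heap: [42, 36, 34, 33, 31, 23, 9]


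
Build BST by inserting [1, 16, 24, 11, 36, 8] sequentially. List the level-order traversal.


Root = 1; build tree by BST insertion.
Level-Order traversal: [1, 16, 11, 24, 8, 36]


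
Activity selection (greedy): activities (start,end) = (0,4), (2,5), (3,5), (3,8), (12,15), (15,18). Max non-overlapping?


Greedy: pick earliest-ending, then skip overlaps.
Selected (3 activities): [(0, 4), (12, 15), (15, 18)]


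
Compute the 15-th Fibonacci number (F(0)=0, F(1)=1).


F(n)=F(n-1)+F(n-2)
...F(13)=233, F(14)=377, F(15)=610


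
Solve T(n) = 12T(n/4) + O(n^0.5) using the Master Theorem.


a=12, b=4, c=0.5. log_4(12)=1.792 > c=0.5. Case 1: O(n^log_b(a)) = O(n^1.792)
Complexity: O(n^1.792)


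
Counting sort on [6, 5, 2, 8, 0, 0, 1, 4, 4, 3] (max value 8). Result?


Count array: [2, 1, 1, 1, 2, 1, 1, 0, 1]
Reconstruct: [0, 0, 1, 2, 3, 4, 4, 5, 6, 8]


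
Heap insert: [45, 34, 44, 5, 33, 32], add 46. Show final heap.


Append 46: [45, 34, 44, 5, 33, 32, 46]
Bubble up: swap idx 6(46) with idx 2(44); swap idx 2(46) with idx 0(45)
Result: [46, 34, 45, 5, 33, 32, 44]


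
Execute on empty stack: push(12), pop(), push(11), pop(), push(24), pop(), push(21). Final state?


push(12) -> [12]
pop() returns 12 -> []
push(11) -> [11]
pop() returns 11 -> []
push(24) -> [24]
pop() returns 24 -> []
push(21) -> [21]
Final stack (bottom to top): [21]


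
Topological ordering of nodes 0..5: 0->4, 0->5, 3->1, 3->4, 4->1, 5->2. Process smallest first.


Kahn's algorithm, process smallest node first
Order: [0, 3, 4, 1, 5, 2]


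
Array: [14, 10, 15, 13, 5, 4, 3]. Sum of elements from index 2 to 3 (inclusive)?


Prefix sums: [0, 14, 24, 39, 52, 57, 61, 64]
Sum[2..3] = prefix[4] - prefix[2] = 52 - 24 = 28


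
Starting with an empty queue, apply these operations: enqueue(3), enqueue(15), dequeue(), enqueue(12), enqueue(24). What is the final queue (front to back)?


enqueue(3) -> [3]
enqueue(15) -> [3, 15]
dequeue() returns 3 -> [15]
enqueue(12) -> [15, 12]
enqueue(24) -> [15, 12, 24]
Final queue (front to back): [15, 12, 24]


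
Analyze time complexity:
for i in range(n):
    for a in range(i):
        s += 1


Per nesting level: O(n) * O(n) [triangular over i] = O(n^2)
Complexity: O(n^2)


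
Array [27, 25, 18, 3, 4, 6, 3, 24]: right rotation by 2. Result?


Right rotate by 2: [3, 24, 27, 25, 18, 3, 4, 6]


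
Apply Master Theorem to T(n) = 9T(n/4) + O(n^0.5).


a=9, b=4, c=0.5. log_4(9)=1.585 > c=0.5. Case 1: O(n^log_b(a)) = O(n^1.585)
Complexity: O(n^1.585)


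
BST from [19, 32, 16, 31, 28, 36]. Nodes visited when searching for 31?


BST root = 19
Search for 31: compare at each node
Path: [19, 32, 31]


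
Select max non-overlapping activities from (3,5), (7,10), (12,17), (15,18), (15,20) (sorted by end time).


Greedy: pick earliest-ending, then skip overlaps.
Selected (3 activities): [(3, 5), (7, 10), (12, 17)]


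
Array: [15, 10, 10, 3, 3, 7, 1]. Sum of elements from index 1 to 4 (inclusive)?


Prefix sums: [0, 15, 25, 35, 38, 41, 48, 49]
Sum[1..4] = prefix[5] - prefix[1] = 41 - 15 = 26


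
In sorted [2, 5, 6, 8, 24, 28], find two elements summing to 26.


Two pointers: lo=0, hi=5
Found pair: (2, 24) summing to 26


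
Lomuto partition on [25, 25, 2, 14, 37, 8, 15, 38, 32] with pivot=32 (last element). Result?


Elements <= 32 go left of pivot.
Result: [25, 25, 2, 14, 8, 15, 32, 38, 37], pivot at index 6


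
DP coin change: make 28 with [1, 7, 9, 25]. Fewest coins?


dp[0]=0; dp[i]=1+min(dp[i-c] for c in coins)
...dp[23]=3, dp[24]=4, dp[25]=1, dp[26]=2, dp[27]=3, dp[28]=4
Minimum coins for 28 = 4


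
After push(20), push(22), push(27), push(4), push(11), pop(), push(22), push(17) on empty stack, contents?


push(20) -> [20]
push(22) -> [20, 22]
push(27) -> [20, 22, 27]
push(4) -> [20, 22, 27, 4]
push(11) -> [20, 22, 27, 4, 11]
pop() returns 11 -> [20, 22, 27, 4]
push(22) -> [20, 22, 27, 4, 22]
push(17) -> [20, 22, 27, 4, 22, 17]
Final stack (bottom to top): [20, 22, 27, 4, 22, 17]


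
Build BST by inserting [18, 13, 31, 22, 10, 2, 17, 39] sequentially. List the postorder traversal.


Root = 18; build tree by BST insertion.
Postorder traversal: [2, 10, 17, 13, 22, 39, 31, 18]


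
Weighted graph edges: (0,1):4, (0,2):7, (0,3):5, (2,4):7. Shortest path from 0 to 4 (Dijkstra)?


Dijkstra from 0:
Distances: {0: 0, 1: 4, 2: 7, 3: 5, 4: 14}
Shortest distance to 4 = 14, path = [0, 2, 4]


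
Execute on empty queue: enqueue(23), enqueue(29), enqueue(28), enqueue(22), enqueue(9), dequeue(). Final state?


enqueue(23) -> [23]
enqueue(29) -> [23, 29]
enqueue(28) -> [23, 29, 28]
enqueue(22) -> [23, 29, 28, 22]
enqueue(9) -> [23, 29, 28, 22, 9]
dequeue() returns 23 -> [29, 28, 22, 9]
Final queue (front to back): [29, 28, 22, 9]


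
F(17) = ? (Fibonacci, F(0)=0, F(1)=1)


F(n)=F(n-1)+F(n-2)
...F(15)=610, F(16)=987, F(17)=1597


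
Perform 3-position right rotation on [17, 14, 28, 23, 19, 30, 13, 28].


Right rotate by 3: [30, 13, 28, 17, 14, 28, 23, 19]


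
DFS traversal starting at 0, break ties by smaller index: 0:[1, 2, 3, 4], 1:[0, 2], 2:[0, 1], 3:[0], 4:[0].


DFS stack-based: start with [0]
Visit order: [0, 1, 2, 3, 4]


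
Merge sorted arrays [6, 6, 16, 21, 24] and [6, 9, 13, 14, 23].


Compare heads, take smaller each step.
Merged: [6, 6, 6, 9, 13, 14, 16, 21, 23, 24]


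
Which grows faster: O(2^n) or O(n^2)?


quadratic grows slower than exponential
O(n^2) is asymptotically smaller; O(2^n) grows faster


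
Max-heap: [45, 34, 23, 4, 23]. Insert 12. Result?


Append 12: [45, 34, 23, 4, 23, 12]
Bubble up: no swaps needed
Result: [45, 34, 23, 4, 23, 12]


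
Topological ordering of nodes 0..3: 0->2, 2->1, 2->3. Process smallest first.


Kahn's algorithm, process smallest node first
Order: [0, 2, 1, 3]


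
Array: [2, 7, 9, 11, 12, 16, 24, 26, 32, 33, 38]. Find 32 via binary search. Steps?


Search for 32:
[0,10] mid=5 arr[5]=16
[6,10] mid=8 arr[8]=32
Total: 2 comparisons


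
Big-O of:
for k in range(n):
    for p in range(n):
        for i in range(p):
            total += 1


Per nesting level: O(n) * O(n) * O(n) [triangular over p] = O(n^3)
Complexity: O(n^3)


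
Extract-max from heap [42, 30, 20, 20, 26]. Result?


Max = 42
Replace root with last, heapify down
Resulting heap: [30, 26, 20, 20]


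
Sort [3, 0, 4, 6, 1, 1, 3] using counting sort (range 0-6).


Count array: [1, 2, 0, 2, 1, 0, 1]
Reconstruct: [0, 1, 1, 3, 3, 4, 6]


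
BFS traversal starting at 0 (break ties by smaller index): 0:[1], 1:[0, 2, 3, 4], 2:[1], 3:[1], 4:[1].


BFS queue: start with [0]
Visit order: [0, 1, 2, 3, 4]


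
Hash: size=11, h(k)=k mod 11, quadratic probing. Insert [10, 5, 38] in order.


Insertions: 10->slot 10; 5->slot 5; 38->slot 6
Table: [None, None, None, None, None, 5, 38, None, None, None, 10]


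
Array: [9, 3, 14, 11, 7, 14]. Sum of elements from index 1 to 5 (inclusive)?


Prefix sums: [0, 9, 12, 26, 37, 44, 58]
Sum[1..5] = prefix[6] - prefix[1] = 58 - 9 = 49


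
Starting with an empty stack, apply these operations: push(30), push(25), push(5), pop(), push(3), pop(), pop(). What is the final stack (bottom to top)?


push(30) -> [30]
push(25) -> [30, 25]
push(5) -> [30, 25, 5]
pop() returns 5 -> [30, 25]
push(3) -> [30, 25, 3]
pop() returns 3 -> [30, 25]
pop() returns 25 -> [30]
Final stack (bottom to top): [30]


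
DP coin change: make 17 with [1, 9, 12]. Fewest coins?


dp[0]=0; dp[i]=1+min(dp[i-c] for c in coins)
...dp[12]=1, dp[13]=2, dp[14]=3, dp[15]=4, dp[16]=5, dp[17]=6
Minimum coins for 17 = 6


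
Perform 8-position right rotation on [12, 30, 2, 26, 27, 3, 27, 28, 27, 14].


Right rotate by 8: [2, 26, 27, 3, 27, 28, 27, 14, 12, 30]


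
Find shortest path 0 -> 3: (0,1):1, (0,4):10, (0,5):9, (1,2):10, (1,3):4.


Dijkstra from 0:
Distances: {0: 0, 1: 1, 2: 11, 3: 5, 4: 10, 5: 9}
Shortest distance to 3 = 5, path = [0, 1, 3]


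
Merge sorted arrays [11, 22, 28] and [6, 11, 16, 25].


Compare heads, take smaller each step.
Merged: [6, 11, 11, 16, 22, 25, 28]


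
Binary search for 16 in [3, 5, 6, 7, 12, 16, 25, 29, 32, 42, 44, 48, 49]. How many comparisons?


Search for 16:
[0,12] mid=6 arr[6]=25
[0,5] mid=2 arr[2]=6
[3,5] mid=4 arr[4]=12
[5,5] mid=5 arr[5]=16
Total: 4 comparisons


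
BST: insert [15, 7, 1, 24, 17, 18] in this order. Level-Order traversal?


Root = 15; build tree by BST insertion.
Level-Order traversal: [15, 7, 24, 1, 17, 18]


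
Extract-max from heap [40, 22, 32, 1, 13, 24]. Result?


Max = 40
Replace root with last, heapify down
Resulting heap: [32, 22, 24, 1, 13]


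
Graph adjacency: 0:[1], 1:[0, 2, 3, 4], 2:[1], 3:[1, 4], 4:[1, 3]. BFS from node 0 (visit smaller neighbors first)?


BFS queue: start with [0]
Visit order: [0, 1, 2, 3, 4]


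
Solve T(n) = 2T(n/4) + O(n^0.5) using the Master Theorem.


a=2, b=4, c=0.5. log_4(2)=0.5 = c=0.5. Case 2: O(n^c log n) = O(sqrt(n) log n)
Complexity: O(sqrt(n) log n)


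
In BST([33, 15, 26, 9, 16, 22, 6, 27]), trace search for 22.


BST root = 33
Search for 22: compare at each node
Path: [33, 15, 26, 16, 22]


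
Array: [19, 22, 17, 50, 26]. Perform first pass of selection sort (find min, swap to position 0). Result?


After one pass: [17, 22, 19, 50, 26]


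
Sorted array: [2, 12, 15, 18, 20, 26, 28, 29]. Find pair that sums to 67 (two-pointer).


Two pointers: lo=0, hi=7
No pair sums to 67


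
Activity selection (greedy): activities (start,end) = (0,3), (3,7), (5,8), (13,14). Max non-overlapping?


Greedy: pick earliest-ending, then skip overlaps.
Selected (3 activities): [(0, 3), (3, 7), (13, 14)]


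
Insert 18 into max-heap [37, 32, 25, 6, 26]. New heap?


Append 18: [37, 32, 25, 6, 26, 18]
Bubble up: no swaps needed
Result: [37, 32, 25, 6, 26, 18]


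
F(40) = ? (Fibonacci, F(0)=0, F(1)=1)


F(n)=F(n-1)+F(n-2)
...F(38)=39088169, F(39)=63245986, F(40)=102334155


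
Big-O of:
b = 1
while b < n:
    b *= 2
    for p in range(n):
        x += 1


Per nesting level: O(log n) * O(n) = O(n log n)
Complexity: O(n log n)


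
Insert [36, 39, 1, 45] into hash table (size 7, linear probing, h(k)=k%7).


Insertions: 36->slot 1; 39->slot 4; 1->slot 2; 45->slot 3
Table: [None, 36, 1, 45, 39, None, None]


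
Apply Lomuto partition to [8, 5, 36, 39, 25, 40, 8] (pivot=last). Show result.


Elements <= 8 go left of pivot.
Result: [8, 5, 8, 39, 25, 40, 36], pivot at index 2


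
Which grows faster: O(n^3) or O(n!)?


cubic grows slower than factorial
O(n^3) is asymptotically smaller; O(n!) grows faster


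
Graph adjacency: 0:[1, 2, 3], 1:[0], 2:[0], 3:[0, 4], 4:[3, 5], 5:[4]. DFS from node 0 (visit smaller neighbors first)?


DFS stack-based: start with [0]
Visit order: [0, 1, 2, 3, 4, 5]


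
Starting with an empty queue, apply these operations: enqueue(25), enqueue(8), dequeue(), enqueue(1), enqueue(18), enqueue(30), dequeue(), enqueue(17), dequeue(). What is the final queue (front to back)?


enqueue(25) -> [25]
enqueue(8) -> [25, 8]
dequeue() returns 25 -> [8]
enqueue(1) -> [8, 1]
enqueue(18) -> [8, 1, 18]
enqueue(30) -> [8, 1, 18, 30]
dequeue() returns 8 -> [1, 18, 30]
enqueue(17) -> [1, 18, 30, 17]
dequeue() returns 1 -> [18, 30, 17]
Final queue (front to back): [18, 30, 17]


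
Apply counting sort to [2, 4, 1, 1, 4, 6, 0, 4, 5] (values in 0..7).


Count array: [1, 2, 1, 0, 3, 1, 1, 0]
Reconstruct: [0, 1, 1, 2, 4, 4, 4, 5, 6]


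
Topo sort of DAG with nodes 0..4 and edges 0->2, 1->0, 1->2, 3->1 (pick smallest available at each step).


Kahn's algorithm, process smallest node first
Order: [3, 1, 0, 2, 4]


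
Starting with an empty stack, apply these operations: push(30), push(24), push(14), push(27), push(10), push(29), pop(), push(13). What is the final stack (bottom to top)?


push(30) -> [30]
push(24) -> [30, 24]
push(14) -> [30, 24, 14]
push(27) -> [30, 24, 14, 27]
push(10) -> [30, 24, 14, 27, 10]
push(29) -> [30, 24, 14, 27, 10, 29]
pop() returns 29 -> [30, 24, 14, 27, 10]
push(13) -> [30, 24, 14, 27, 10, 13]
Final stack (bottom to top): [30, 24, 14, 27, 10, 13]


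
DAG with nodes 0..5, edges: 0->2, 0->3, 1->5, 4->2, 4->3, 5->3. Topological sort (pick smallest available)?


Kahn's algorithm, process smallest node first
Order: [0, 1, 4, 2, 5, 3]


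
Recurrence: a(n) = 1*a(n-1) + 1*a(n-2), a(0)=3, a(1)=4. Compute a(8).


Build bottom-up:
...a(6)=47, a(7)=76, a(8)=1*76+1*47=123


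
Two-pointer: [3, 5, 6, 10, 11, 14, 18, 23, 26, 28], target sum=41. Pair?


Two pointers: lo=0, hi=9
Found pair: (18, 23) summing to 41


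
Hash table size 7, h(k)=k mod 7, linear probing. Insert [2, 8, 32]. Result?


Insertions: 2->slot 2; 8->slot 1; 32->slot 4
Table: [None, 8, 2, None, 32, None, None]


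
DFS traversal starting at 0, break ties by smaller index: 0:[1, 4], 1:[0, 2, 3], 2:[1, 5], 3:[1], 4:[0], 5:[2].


DFS stack-based: start with [0]
Visit order: [0, 1, 2, 5, 3, 4]


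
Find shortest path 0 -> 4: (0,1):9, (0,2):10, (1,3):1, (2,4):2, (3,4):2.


Dijkstra from 0:
Distances: {0: 0, 1: 9, 2: 10, 3: 10, 4: 12}
Shortest distance to 4 = 12, path = [0, 2, 4]


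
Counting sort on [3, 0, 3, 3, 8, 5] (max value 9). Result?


Count array: [1, 0, 0, 3, 0, 1, 0, 0, 1, 0]
Reconstruct: [0, 3, 3, 3, 5, 8]


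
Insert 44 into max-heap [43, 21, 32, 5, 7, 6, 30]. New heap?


Append 44: [43, 21, 32, 5, 7, 6, 30, 44]
Bubble up: swap idx 7(44) with idx 3(5); swap idx 3(44) with idx 1(21); swap idx 1(44) with idx 0(43)
Result: [44, 43, 32, 21, 7, 6, 30, 5]


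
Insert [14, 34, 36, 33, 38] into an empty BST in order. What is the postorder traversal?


Root = 14; build tree by BST insertion.
Postorder traversal: [33, 38, 36, 34, 14]


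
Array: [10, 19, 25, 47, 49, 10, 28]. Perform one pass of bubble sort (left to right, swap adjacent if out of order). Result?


After one pass: [10, 19, 25, 47, 10, 28, 49]


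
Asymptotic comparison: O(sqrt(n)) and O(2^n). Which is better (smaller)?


sublinear grows slower than exponential
O(sqrt(n)) is asymptotically smaller; O(2^n) grows faster


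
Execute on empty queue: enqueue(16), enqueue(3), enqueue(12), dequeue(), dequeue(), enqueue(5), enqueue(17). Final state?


enqueue(16) -> [16]
enqueue(3) -> [16, 3]
enqueue(12) -> [16, 3, 12]
dequeue() returns 16 -> [3, 12]
dequeue() returns 3 -> [12]
enqueue(5) -> [12, 5]
enqueue(17) -> [12, 5, 17]
Final queue (front to back): [12, 5, 17]


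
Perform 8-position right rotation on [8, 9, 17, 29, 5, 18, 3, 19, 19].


Right rotate by 8: [9, 17, 29, 5, 18, 3, 19, 19, 8]


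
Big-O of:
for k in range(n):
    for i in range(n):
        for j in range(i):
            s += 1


Per nesting level: O(n) * O(n) * O(n) [triangular over i] = O(n^3)
Complexity: O(n^3)


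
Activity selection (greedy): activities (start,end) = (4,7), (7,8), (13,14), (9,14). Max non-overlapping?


Greedy: pick earliest-ending, then skip overlaps.
Selected (3 activities): [(4, 7), (7, 8), (13, 14)]


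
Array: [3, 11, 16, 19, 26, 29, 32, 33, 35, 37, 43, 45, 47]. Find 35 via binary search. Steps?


Search for 35:
[0,12] mid=6 arr[6]=32
[7,12] mid=9 arr[9]=37
[7,8] mid=7 arr[7]=33
[8,8] mid=8 arr[8]=35
Total: 4 comparisons


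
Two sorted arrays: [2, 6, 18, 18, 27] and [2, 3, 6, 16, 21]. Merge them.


Compare heads, take smaller each step.
Merged: [2, 2, 3, 6, 6, 16, 18, 18, 21, 27]


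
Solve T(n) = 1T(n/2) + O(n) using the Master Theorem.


a=1, b=2, c=1. log_2(1)=0 < c=1. Case 3: O(n^c) = O(n)
Complexity: O(n)


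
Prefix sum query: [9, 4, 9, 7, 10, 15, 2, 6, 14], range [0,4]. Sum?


Prefix sums: [0, 9, 13, 22, 29, 39, 54, 56, 62, 76]
Sum[0..4] = prefix[5] - prefix[0] = 39 - 0 = 39


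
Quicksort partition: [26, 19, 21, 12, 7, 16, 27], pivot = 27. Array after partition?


Elements <= 27 go left of pivot.
Result: [26, 19, 21, 12, 7, 16, 27], pivot at index 6


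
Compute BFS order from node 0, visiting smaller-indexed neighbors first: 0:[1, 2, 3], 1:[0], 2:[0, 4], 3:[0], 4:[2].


BFS queue: start with [0]
Visit order: [0, 1, 2, 3, 4]


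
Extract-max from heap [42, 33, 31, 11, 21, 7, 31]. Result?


Max = 42
Replace root with last, heapify down
Resulting heap: [33, 31, 31, 11, 21, 7]


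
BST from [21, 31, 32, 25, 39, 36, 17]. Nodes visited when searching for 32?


BST root = 21
Search for 32: compare at each node
Path: [21, 31, 32]


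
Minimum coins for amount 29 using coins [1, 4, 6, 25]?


dp[0]=0; dp[i]=1+min(dp[i-c] for c in coins)
...dp[24]=4, dp[25]=1, dp[26]=2, dp[27]=3, dp[28]=4, dp[29]=2
Minimum coins for 29 = 2


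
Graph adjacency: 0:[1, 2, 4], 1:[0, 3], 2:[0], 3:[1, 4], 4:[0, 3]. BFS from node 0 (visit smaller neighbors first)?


BFS queue: start with [0]
Visit order: [0, 1, 2, 4, 3]


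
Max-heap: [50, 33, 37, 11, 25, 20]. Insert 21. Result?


Append 21: [50, 33, 37, 11, 25, 20, 21]
Bubble up: no swaps needed
Result: [50, 33, 37, 11, 25, 20, 21]


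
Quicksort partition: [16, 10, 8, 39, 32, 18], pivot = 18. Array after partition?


Elements <= 18 go left of pivot.
Result: [16, 10, 8, 18, 32, 39], pivot at index 3


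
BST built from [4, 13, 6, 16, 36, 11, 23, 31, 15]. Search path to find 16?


BST root = 4
Search for 16: compare at each node
Path: [4, 13, 16]


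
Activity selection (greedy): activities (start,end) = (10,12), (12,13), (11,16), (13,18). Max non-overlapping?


Greedy: pick earliest-ending, then skip overlaps.
Selected (3 activities): [(10, 12), (12, 13), (13, 18)]


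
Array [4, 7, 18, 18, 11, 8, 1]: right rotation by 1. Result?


Right rotate by 1: [1, 4, 7, 18, 18, 11, 8]


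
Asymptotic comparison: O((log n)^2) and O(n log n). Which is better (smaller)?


polylogarithmic grows slower than linearithmic
O((log n)^2) is asymptotically smaller; O(n log n) grows faster


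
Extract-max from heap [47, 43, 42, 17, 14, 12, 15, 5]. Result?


Max = 47
Replace root with last, heapify down
Resulting heap: [43, 17, 42, 5, 14, 12, 15]


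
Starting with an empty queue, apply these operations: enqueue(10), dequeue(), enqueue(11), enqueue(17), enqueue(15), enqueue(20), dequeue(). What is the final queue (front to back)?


enqueue(10) -> [10]
dequeue() returns 10 -> []
enqueue(11) -> [11]
enqueue(17) -> [11, 17]
enqueue(15) -> [11, 17, 15]
enqueue(20) -> [11, 17, 15, 20]
dequeue() returns 11 -> [17, 15, 20]
Final queue (front to back): [17, 15, 20]


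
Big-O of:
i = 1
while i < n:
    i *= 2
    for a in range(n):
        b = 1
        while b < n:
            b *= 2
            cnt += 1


Per nesting level: O(log n) * O(n) * O(log n) = O(n (log n)^2)
Complexity: O(n (log n)^2)


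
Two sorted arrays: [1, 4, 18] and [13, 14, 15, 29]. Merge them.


Compare heads, take smaller each step.
Merged: [1, 4, 13, 14, 15, 18, 29]


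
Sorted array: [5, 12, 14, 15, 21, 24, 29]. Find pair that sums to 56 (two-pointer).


Two pointers: lo=0, hi=6
No pair sums to 56


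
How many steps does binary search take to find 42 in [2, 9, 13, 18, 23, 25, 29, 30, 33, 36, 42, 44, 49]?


Search for 42:
[0,12] mid=6 arr[6]=29
[7,12] mid=9 arr[9]=36
[10,12] mid=11 arr[11]=44
[10,10] mid=10 arr[10]=42
Total: 4 comparisons


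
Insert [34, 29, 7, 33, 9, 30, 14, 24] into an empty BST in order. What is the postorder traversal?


Root = 34; build tree by BST insertion.
Postorder traversal: [24, 14, 9, 7, 30, 33, 29, 34]


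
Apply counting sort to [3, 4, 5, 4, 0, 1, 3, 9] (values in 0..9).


Count array: [1, 1, 0, 2, 2, 1, 0, 0, 0, 1]
Reconstruct: [0, 1, 3, 3, 4, 4, 5, 9]


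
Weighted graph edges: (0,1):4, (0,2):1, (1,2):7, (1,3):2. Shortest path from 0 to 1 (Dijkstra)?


Dijkstra from 0:
Distances: {0: 0, 1: 4, 2: 1, 3: 6}
Shortest distance to 1 = 4, path = [0, 1]


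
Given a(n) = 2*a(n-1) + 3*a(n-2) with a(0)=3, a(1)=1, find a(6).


Build bottom-up:
...a(4)=83, a(5)=241, a(6)=2*241+3*83=731


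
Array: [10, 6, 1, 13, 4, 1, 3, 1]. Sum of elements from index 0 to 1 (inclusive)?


Prefix sums: [0, 10, 16, 17, 30, 34, 35, 38, 39]
Sum[0..1] = prefix[2] - prefix[0] = 16 - 0 = 16


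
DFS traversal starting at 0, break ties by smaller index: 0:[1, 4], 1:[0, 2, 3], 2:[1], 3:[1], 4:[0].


DFS stack-based: start with [0]
Visit order: [0, 1, 2, 3, 4]


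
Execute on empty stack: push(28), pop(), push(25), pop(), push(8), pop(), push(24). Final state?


push(28) -> [28]
pop() returns 28 -> []
push(25) -> [25]
pop() returns 25 -> []
push(8) -> [8]
pop() returns 8 -> []
push(24) -> [24]
Final stack (bottom to top): [24]


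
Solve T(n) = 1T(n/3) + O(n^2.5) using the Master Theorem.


a=1, b=3, c=2.5. log_3(1)=0 < c=2.5. Case 3: O(n^c) = O(n^2.500)
Complexity: O(n^2.500)


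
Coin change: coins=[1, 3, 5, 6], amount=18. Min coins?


dp[0]=0; dp[i]=1+min(dp[i-c] for c in coins)
...dp[13]=3, dp[14]=3, dp[15]=3, dp[16]=3, dp[17]=3, dp[18]=3
Minimum coins for 18 = 3


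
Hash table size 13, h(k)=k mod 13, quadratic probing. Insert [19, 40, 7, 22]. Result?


Insertions: 19->slot 6; 40->slot 1; 7->slot 7; 22->slot 9
Table: [None, 40, None, None, None, None, 19, 7, None, 22, None, None, None]


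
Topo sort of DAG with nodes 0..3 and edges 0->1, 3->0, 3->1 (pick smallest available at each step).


Kahn's algorithm, process smallest node first
Order: [2, 3, 0, 1]


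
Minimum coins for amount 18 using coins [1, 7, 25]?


dp[0]=0; dp[i]=1+min(dp[i-c] for c in coins)
...dp[13]=7, dp[14]=2, dp[15]=3, dp[16]=4, dp[17]=5, dp[18]=6
Minimum coins for 18 = 6


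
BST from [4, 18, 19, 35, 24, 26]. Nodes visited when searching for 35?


BST root = 4
Search for 35: compare at each node
Path: [4, 18, 19, 35]


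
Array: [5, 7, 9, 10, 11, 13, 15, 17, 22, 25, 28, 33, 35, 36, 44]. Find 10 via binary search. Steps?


Search for 10:
[0,14] mid=7 arr[7]=17
[0,6] mid=3 arr[3]=10
Total: 2 comparisons


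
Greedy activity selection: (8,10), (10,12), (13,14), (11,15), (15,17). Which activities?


Greedy: pick earliest-ending, then skip overlaps.
Selected (4 activities): [(8, 10), (10, 12), (13, 14), (15, 17)]


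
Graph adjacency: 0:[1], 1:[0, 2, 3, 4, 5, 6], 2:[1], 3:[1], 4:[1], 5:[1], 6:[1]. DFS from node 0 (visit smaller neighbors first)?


DFS stack-based: start with [0]
Visit order: [0, 1, 2, 3, 4, 5, 6]


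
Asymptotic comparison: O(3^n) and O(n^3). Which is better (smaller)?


cubic grows slower than exponential (base 3)
O(n^3) is asymptotically smaller; O(3^n) grows faster


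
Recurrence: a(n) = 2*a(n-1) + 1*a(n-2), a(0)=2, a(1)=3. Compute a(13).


Build bottom-up:
...a(11)=21979, a(12)=53062, a(13)=2*53062+1*21979=128103


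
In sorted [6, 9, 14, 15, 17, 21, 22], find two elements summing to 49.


Two pointers: lo=0, hi=6
No pair sums to 49


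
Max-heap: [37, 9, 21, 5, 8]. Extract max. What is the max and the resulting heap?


Max = 37
Replace root with last, heapify down
Resulting heap: [21, 9, 8, 5]


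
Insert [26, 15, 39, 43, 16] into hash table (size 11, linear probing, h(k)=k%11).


Insertions: 26->slot 4; 15->slot 5; 39->slot 6; 43->slot 10; 16->slot 7
Table: [None, None, None, None, 26, 15, 39, 16, None, None, 43]


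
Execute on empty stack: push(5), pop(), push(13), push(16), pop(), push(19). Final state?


push(5) -> [5]
pop() returns 5 -> []
push(13) -> [13]
push(16) -> [13, 16]
pop() returns 16 -> [13]
push(19) -> [13, 19]
Final stack (bottom to top): [13, 19]


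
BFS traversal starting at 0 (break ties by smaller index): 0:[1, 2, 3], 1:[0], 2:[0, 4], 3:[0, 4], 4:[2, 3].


BFS queue: start with [0]
Visit order: [0, 1, 2, 3, 4]


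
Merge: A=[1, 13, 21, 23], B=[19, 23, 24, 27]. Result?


Compare heads, take smaller each step.
Merged: [1, 13, 19, 21, 23, 23, 24, 27]


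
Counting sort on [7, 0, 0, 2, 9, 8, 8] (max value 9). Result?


Count array: [2, 0, 1, 0, 0, 0, 0, 1, 2, 1]
Reconstruct: [0, 0, 2, 7, 8, 8, 9]


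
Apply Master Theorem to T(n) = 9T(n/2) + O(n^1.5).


a=9, b=2, c=1.5. log_2(9)=3.170 > c=1.5. Case 1: O(n^log_b(a)) = O(n^3.170)
Complexity: O(n^3.170)


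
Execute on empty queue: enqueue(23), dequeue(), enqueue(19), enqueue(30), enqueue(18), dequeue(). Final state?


enqueue(23) -> [23]
dequeue() returns 23 -> []
enqueue(19) -> [19]
enqueue(30) -> [19, 30]
enqueue(18) -> [19, 30, 18]
dequeue() returns 19 -> [30, 18]
Final queue (front to back): [30, 18]


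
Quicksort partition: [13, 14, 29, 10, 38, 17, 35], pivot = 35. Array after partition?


Elements <= 35 go left of pivot.
Result: [13, 14, 29, 10, 17, 35, 38], pivot at index 5


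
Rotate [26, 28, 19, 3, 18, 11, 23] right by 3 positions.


Right rotate by 3: [18, 11, 23, 26, 28, 19, 3]


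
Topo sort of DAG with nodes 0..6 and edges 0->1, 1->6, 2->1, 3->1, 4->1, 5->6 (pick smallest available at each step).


Kahn's algorithm, process smallest node first
Order: [0, 2, 3, 4, 1, 5, 6]


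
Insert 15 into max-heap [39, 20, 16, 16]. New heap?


Append 15: [39, 20, 16, 16, 15]
Bubble up: no swaps needed
Result: [39, 20, 16, 16, 15]


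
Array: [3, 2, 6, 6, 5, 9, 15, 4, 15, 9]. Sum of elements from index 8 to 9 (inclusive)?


Prefix sums: [0, 3, 5, 11, 17, 22, 31, 46, 50, 65, 74]
Sum[8..9] = prefix[10] - prefix[8] = 74 - 50 = 24


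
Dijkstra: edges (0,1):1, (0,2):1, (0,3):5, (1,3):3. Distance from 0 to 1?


Dijkstra from 0:
Distances: {0: 0, 1: 1, 2: 1, 3: 4}
Shortest distance to 1 = 1, path = [0, 1]


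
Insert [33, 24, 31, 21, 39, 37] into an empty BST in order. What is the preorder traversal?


Root = 33; build tree by BST insertion.
Preorder traversal: [33, 24, 21, 31, 39, 37]


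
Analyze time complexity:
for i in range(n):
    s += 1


Per nesting level: O(n) = O(n)
Complexity: O(n)


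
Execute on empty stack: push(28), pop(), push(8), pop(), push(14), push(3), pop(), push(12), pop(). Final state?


push(28) -> [28]
pop() returns 28 -> []
push(8) -> [8]
pop() returns 8 -> []
push(14) -> [14]
push(3) -> [14, 3]
pop() returns 3 -> [14]
push(12) -> [14, 12]
pop() returns 12 -> [14]
Final stack (bottom to top): [14]


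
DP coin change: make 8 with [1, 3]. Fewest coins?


dp[0]=0; dp[i]=1+min(dp[i-c] for c in coins)
...dp[3]=1, dp[4]=2, dp[5]=3, dp[6]=2, dp[7]=3, dp[8]=4
Minimum coins for 8 = 4


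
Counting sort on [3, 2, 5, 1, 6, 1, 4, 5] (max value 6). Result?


Count array: [0, 2, 1, 1, 1, 2, 1]
Reconstruct: [1, 1, 2, 3, 4, 5, 5, 6]


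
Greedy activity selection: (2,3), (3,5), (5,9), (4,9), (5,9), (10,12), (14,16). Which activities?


Greedy: pick earliest-ending, then skip overlaps.
Selected (5 activities): [(2, 3), (3, 5), (5, 9), (10, 12), (14, 16)]


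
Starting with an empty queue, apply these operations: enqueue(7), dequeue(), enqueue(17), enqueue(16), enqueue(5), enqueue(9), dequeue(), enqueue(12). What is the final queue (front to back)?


enqueue(7) -> [7]
dequeue() returns 7 -> []
enqueue(17) -> [17]
enqueue(16) -> [17, 16]
enqueue(5) -> [17, 16, 5]
enqueue(9) -> [17, 16, 5, 9]
dequeue() returns 17 -> [16, 5, 9]
enqueue(12) -> [16, 5, 9, 12]
Final queue (front to back): [16, 5, 9, 12]


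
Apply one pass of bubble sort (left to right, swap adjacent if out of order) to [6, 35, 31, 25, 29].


After one pass: [6, 31, 25, 29, 35]


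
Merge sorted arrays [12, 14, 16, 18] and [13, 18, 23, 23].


Compare heads, take smaller each step.
Merged: [12, 13, 14, 16, 18, 18, 23, 23]


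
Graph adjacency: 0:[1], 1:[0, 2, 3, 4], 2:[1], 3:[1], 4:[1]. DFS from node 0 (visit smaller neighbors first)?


DFS stack-based: start with [0]
Visit order: [0, 1, 2, 3, 4]


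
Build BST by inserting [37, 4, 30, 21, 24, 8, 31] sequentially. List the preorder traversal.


Root = 37; build tree by BST insertion.
Preorder traversal: [37, 4, 30, 21, 8, 24, 31]


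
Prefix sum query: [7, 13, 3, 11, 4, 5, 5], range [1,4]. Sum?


Prefix sums: [0, 7, 20, 23, 34, 38, 43, 48]
Sum[1..4] = prefix[5] - prefix[1] = 38 - 7 = 31


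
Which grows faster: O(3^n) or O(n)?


linear grows slower than exponential (base 3)
O(n) is asymptotically smaller; O(3^n) grows faster


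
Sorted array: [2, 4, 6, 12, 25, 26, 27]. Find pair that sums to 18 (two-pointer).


Two pointers: lo=0, hi=6
Found pair: (6, 12) summing to 18


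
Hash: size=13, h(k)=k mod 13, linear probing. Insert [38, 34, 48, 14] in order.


Insertions: 38->slot 12; 34->slot 8; 48->slot 9; 14->slot 1
Table: [None, 14, None, None, None, None, None, None, 34, 48, None, None, 38]


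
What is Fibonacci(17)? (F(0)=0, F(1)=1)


F(n)=F(n-1)+F(n-2)
...F(15)=610, F(16)=987, F(17)=1597


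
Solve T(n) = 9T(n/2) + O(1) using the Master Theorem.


a=9, b=2, c=0. log_2(9)=3.170 > c=0. Case 1: O(n^log_b(a)) = O(n^3.170)
Complexity: O(n^3.170)


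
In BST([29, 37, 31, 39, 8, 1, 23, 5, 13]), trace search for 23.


BST root = 29
Search for 23: compare at each node
Path: [29, 8, 23]


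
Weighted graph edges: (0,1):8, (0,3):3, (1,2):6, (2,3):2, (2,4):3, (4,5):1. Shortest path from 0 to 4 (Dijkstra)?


Dijkstra from 0:
Distances: {0: 0, 1: 8, 2: 5, 3: 3, 4: 8, 5: 9}
Shortest distance to 4 = 8, path = [0, 3, 2, 4]


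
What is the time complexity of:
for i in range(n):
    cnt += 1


Per nesting level: O(n) = O(n)
Complexity: O(n)


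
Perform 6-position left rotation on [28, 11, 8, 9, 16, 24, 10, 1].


Left rotate by 6: [10, 1, 28, 11, 8, 9, 16, 24]


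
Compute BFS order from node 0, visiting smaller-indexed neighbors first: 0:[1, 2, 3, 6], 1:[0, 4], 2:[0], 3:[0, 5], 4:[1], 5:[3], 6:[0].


BFS queue: start with [0]
Visit order: [0, 1, 2, 3, 6, 4, 5]


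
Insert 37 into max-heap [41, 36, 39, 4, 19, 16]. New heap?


Append 37: [41, 36, 39, 4, 19, 16, 37]
Bubble up: no swaps needed
Result: [41, 36, 39, 4, 19, 16, 37]


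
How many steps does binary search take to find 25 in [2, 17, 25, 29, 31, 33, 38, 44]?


Search for 25:
[0,7] mid=3 arr[3]=29
[0,2] mid=1 arr[1]=17
[2,2] mid=2 arr[2]=25
Total: 3 comparisons


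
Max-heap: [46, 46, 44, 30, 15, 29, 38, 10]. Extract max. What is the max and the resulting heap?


Max = 46
Replace root with last, heapify down
Resulting heap: [46, 30, 44, 10, 15, 29, 38]


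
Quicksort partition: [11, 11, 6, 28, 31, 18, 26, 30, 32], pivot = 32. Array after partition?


Elements <= 32 go left of pivot.
Result: [11, 11, 6, 28, 31, 18, 26, 30, 32], pivot at index 8


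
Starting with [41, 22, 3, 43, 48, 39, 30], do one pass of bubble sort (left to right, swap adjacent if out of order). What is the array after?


After one pass: [22, 3, 41, 43, 39, 30, 48]


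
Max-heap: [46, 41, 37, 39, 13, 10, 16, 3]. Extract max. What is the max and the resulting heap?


Max = 46
Replace root with last, heapify down
Resulting heap: [41, 39, 37, 3, 13, 10, 16]


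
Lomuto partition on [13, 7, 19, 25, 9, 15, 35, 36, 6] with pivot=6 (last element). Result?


Elements <= 6 go left of pivot.
Result: [6, 7, 19, 25, 9, 15, 35, 36, 13], pivot at index 0


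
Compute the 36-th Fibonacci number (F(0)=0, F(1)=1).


F(n)=F(n-1)+F(n-2)
...F(34)=5702887, F(35)=9227465, F(36)=14930352


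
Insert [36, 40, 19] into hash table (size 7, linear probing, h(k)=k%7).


Insertions: 36->slot 1; 40->slot 5; 19->slot 6
Table: [None, 36, None, None, None, 40, 19]


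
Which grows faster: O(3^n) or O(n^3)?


cubic grows slower than exponential (base 3)
O(n^3) is asymptotically smaller; O(3^n) grows faster


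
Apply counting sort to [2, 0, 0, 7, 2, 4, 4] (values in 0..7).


Count array: [2, 0, 2, 0, 2, 0, 0, 1]
Reconstruct: [0, 0, 2, 2, 4, 4, 7]


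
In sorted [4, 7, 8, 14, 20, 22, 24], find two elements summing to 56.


Two pointers: lo=0, hi=6
No pair sums to 56


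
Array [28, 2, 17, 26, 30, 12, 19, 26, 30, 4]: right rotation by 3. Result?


Right rotate by 3: [26, 30, 4, 28, 2, 17, 26, 30, 12, 19]


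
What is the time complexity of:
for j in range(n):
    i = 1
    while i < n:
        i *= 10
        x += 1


Per nesting level: O(n) * O(log n) = O(n log n)
Complexity: O(n log n)


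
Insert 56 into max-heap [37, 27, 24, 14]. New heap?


Append 56: [37, 27, 24, 14, 56]
Bubble up: swap idx 4(56) with idx 1(27); swap idx 1(56) with idx 0(37)
Result: [56, 37, 24, 14, 27]


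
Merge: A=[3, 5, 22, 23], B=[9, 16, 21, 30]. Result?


Compare heads, take smaller each step.
Merged: [3, 5, 9, 16, 21, 22, 23, 30]


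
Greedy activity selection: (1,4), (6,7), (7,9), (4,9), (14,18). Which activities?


Greedy: pick earliest-ending, then skip overlaps.
Selected (4 activities): [(1, 4), (6, 7), (7, 9), (14, 18)]


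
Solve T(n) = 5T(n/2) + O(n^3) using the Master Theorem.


a=5, b=2, c=3. log_2(5)=2.322 < c=3. Case 3: O(n^c) = O(n^3)
Complexity: O(n^3)


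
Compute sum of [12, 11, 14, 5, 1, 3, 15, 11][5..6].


Prefix sums: [0, 12, 23, 37, 42, 43, 46, 61, 72]
Sum[5..6] = prefix[7] - prefix[5] = 61 - 43 = 18


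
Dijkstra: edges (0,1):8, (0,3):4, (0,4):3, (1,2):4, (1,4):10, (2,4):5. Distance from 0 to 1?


Dijkstra from 0:
Distances: {0: 0, 1: 8, 2: 8, 3: 4, 4: 3}
Shortest distance to 1 = 8, path = [0, 1]


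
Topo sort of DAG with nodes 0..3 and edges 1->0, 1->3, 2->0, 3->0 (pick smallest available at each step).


Kahn's algorithm, process smallest node first
Order: [1, 2, 3, 0]


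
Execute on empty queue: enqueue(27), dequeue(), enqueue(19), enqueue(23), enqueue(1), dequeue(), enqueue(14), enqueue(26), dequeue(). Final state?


enqueue(27) -> [27]
dequeue() returns 27 -> []
enqueue(19) -> [19]
enqueue(23) -> [19, 23]
enqueue(1) -> [19, 23, 1]
dequeue() returns 19 -> [23, 1]
enqueue(14) -> [23, 1, 14]
enqueue(26) -> [23, 1, 14, 26]
dequeue() returns 23 -> [1, 14, 26]
Final queue (front to back): [1, 14, 26]


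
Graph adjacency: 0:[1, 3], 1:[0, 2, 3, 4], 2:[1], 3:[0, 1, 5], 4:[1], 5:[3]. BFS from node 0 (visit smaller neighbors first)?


BFS queue: start with [0]
Visit order: [0, 1, 3, 2, 4, 5]


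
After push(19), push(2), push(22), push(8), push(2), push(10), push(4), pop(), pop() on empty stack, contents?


push(19) -> [19]
push(2) -> [19, 2]
push(22) -> [19, 2, 22]
push(8) -> [19, 2, 22, 8]
push(2) -> [19, 2, 22, 8, 2]
push(10) -> [19, 2, 22, 8, 2, 10]
push(4) -> [19, 2, 22, 8, 2, 10, 4]
pop() returns 4 -> [19, 2, 22, 8, 2, 10]
pop() returns 10 -> [19, 2, 22, 8, 2]
Final stack (bottom to top): [19, 2, 22, 8, 2]


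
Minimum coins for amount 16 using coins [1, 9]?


dp[0]=0; dp[i]=1+min(dp[i-c] for c in coins)
...dp[11]=3, dp[12]=4, dp[13]=5, dp[14]=6, dp[15]=7, dp[16]=8
Minimum coins for 16 = 8


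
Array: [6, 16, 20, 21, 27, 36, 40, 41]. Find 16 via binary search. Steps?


Search for 16:
[0,7] mid=3 arr[3]=21
[0,2] mid=1 arr[1]=16
Total: 2 comparisons


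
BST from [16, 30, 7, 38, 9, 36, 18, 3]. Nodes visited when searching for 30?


BST root = 16
Search for 30: compare at each node
Path: [16, 30]


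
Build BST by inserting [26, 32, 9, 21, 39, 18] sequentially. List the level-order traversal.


Root = 26; build tree by BST insertion.
Level-Order traversal: [26, 9, 32, 21, 39, 18]


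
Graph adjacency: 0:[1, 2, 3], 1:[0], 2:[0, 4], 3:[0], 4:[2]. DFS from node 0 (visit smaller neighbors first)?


DFS stack-based: start with [0]
Visit order: [0, 1, 2, 4, 3]


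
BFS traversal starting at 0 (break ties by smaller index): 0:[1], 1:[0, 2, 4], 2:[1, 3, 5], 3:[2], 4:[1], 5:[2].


BFS queue: start with [0]
Visit order: [0, 1, 2, 4, 3, 5]


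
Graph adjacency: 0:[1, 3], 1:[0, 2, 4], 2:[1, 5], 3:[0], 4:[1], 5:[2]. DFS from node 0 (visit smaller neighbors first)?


DFS stack-based: start with [0]
Visit order: [0, 1, 2, 5, 4, 3]


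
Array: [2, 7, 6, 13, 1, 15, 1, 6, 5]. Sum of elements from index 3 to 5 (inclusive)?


Prefix sums: [0, 2, 9, 15, 28, 29, 44, 45, 51, 56]
Sum[3..5] = prefix[6] - prefix[3] = 44 - 15 = 29
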